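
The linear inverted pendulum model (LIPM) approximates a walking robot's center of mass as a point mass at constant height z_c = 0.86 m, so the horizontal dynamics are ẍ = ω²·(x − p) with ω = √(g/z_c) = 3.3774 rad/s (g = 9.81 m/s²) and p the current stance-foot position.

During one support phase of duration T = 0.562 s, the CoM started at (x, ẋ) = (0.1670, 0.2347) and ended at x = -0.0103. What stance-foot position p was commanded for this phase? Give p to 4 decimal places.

p = 0.3345

ωT = 3.3774·0.562 = 1.898099; cosh(ωT) = 3.411524, sinh(ωT) = 3.261671
x(T) = p + (x₀−p)·cosh(ωT) + (ẋ₀/ω)·sinh(ωT) ⇒ p·(1 − cosh) = x(T) − x₀·cosh − (ẋ₀/ω)·sinh
numerator   = -0.0103 − (0.1670)·3.411524 − (0.2347/3.3774)·3.261671 = -0.806682
denominator = 1 − 3.411524 = -2.411524
p = -0.806682 / -2.411524 = 0.3345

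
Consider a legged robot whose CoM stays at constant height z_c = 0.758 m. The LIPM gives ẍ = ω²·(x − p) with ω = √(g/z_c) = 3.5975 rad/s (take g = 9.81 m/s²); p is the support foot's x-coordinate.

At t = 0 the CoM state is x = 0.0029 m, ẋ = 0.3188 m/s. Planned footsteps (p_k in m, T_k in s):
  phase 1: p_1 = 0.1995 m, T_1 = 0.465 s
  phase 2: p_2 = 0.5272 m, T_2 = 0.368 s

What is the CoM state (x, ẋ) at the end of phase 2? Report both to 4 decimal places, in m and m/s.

x = -1.2202, ẋ = -5.9212

phase 1: p=0.1995, T=0.465, ωT=1.672838, cosh=2.757488, sinh=2.569774; start (x,ẋ)=(0.002900, 0.318800) → end (x,ẋ)=(-0.114896, -0.938433)
phase 2: p=0.5272, T=0.368, ωT=1.323880, cosh=2.012037, sinh=1.745937; start (x,ẋ)=(-0.114896, -0.938433) → end (x,ẋ)=(-1.220162, -5.921174)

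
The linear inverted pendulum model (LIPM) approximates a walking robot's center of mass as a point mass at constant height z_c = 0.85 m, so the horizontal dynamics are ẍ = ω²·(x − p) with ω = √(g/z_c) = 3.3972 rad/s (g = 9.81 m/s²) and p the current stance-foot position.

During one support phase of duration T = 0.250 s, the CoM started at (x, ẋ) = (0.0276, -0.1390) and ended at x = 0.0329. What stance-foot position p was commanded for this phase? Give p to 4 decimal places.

ωT = 3.3972·0.250 = 0.849300; cosh(ωT) = 1.382862, sinh(ωT) = 0.955148
x(T) = p + (x₀−p)·cosh(ωT) + (ẋ₀/ω)·sinh(ωT) ⇒ p·(1 − cosh) = x(T) − x₀·cosh − (ẋ₀/ω)·sinh
numerator   = 0.0329 − (0.0276)·1.382862 − (-0.1390/3.3972)·0.955148 = 0.033814
denominator = 1 − 1.382862 = -0.382862
p = 0.033814 / -0.382862 = -0.0883

p = -0.0883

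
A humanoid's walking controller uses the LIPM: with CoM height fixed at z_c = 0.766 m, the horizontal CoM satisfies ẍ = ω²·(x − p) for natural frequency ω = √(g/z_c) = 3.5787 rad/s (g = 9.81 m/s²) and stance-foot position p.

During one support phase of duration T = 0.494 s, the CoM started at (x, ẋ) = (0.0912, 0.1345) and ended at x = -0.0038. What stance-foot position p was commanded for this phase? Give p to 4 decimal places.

ωT = 3.5787·0.494 = 1.767878; cosh(ωT) = 3.014551, sinh(ωT) = 2.843856
x(T) = p + (x₀−p)·cosh(ωT) + (ẋ₀/ω)·sinh(ωT) ⇒ p·(1 − cosh) = x(T) − x₀·cosh − (ẋ₀/ω)·sinh
numerator   = -0.0038 − (0.0912)·3.014551 − (0.1345/3.5787)·2.843856 = -0.385609
denominator = 1 − 3.014551 = -2.014551
p = -0.385609 / -2.014551 = 0.1914

p = 0.1914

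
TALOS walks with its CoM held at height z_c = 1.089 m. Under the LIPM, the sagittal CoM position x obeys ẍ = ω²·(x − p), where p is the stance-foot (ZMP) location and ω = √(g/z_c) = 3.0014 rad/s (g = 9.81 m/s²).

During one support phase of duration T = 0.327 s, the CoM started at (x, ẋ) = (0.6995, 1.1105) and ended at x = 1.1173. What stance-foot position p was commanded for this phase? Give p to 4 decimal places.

p = 0.7120

ωT = 3.0014·0.327 = 0.981458; cosh(ωT) = 1.521554, sinh(ωT) = 1.146789
x(T) = p + (x₀−p)·cosh(ωT) + (ẋ₀/ω)·sinh(ωT) ⇒ p·(1 − cosh) = x(T) − x₀·cosh − (ẋ₀/ω)·sinh
numerator   = 1.1173 − (0.6995)·1.521554 − (1.1105/3.0014)·1.146789 = -0.371332
denominator = 1 − 1.521554 = -0.521554
p = -0.371332 / -0.521554 = 0.7120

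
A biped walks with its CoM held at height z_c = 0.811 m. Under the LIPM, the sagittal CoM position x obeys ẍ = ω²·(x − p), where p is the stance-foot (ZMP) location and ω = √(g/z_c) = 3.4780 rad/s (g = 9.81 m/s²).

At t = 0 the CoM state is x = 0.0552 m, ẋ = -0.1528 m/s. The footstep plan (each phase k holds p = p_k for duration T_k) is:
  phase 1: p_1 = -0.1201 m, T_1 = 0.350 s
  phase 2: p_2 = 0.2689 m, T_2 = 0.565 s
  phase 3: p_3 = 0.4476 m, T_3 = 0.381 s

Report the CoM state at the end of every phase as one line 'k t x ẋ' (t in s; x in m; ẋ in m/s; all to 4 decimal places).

1 0.3500 0.1342 0.6588
2 0.9150 0.4416 0.7585
3 1.2960 0.8168 1.4912

phase 1: p=-0.1201, T=0.350, ωT=1.217300, cosh=1.837042, sinh=1.541013; start (x,ẋ)=(0.055200, -0.152800) → end (x,ẋ)=(0.134232, 0.658846)
phase 2: p=0.2689, T=0.565, ωT=1.965070, cosh=3.637779, sinh=3.497633; start (x,ẋ)=(0.134232, 0.658846) → end (x,ẋ)=(0.441571, 0.758525)
phase 3: p=0.4476, T=0.381, ωT=1.325118, cosh=2.014200, sinh=1.748429; start (x,ẋ)=(0.441571, 0.758525) → end (x,ẋ)=(0.816775, 1.491157)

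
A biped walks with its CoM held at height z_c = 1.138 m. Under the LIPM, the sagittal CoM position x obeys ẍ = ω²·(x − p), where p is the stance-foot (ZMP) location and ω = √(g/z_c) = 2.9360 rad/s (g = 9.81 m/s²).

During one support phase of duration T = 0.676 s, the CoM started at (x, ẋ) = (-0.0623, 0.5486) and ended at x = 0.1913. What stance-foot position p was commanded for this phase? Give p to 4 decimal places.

ωT = 2.9360·0.676 = 1.984736; cosh(ωT) = 3.707271, sinh(ωT) = 3.569855
x(T) = p + (x₀−p)·cosh(ωT) + (ẋ₀/ω)·sinh(ωT) ⇒ p·(1 − cosh) = x(T) − x₀·cosh − (ẋ₀/ω)·sinh
numerator   = 0.1913 − (-0.0623)·3.707271 − (0.5486/2.9360)·3.569855 = -0.244775
denominator = 1 − 3.707271 = -2.707271
p = -0.244775 / -2.707271 = 0.0904

p = 0.0904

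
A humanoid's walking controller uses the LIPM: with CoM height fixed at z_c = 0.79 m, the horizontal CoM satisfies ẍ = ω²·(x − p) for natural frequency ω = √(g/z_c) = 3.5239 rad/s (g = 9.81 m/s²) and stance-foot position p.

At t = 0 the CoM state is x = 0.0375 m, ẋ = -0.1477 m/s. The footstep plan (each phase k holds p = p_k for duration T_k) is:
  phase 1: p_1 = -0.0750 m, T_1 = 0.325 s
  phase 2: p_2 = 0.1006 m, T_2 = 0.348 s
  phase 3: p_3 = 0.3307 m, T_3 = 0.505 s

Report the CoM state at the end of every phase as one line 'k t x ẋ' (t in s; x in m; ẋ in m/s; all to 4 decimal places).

1 0.3250 0.0605 0.3044
2 0.6730 0.1609 0.3433
3 1.1780 0.0937 -0.6764

phase 1: p=-0.0750, T=0.325, ωT=1.145267, cosh=1.730710, sinh=1.412572; start (x,ẋ)=(0.037500, -0.147700) → end (x,ẋ)=(0.060499, 0.304372)
phase 2: p=0.1006, T=0.348, ωT=1.226317, cosh=1.851012, sinh=1.557641; start (x,ẋ)=(0.060499, 0.304372) → end (x,ẋ)=(0.160911, 0.343282)
phase 3: p=0.3307, T=0.505, ωT=1.779570, cosh=3.048007, sinh=2.879297; start (x,ẋ)=(0.160911, 0.343282) → end (x,ẋ)=(0.093670, -0.676412)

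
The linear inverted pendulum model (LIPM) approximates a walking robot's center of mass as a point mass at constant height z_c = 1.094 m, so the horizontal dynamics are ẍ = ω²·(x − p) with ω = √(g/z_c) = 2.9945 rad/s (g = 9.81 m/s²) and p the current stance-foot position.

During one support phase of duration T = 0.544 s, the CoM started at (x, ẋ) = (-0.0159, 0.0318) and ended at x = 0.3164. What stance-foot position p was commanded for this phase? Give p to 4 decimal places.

ωT = 2.9945·0.544 = 1.629008; cosh(ωT) = 2.647469, sinh(ωT) = 2.451345
x(T) = p + (x₀−p)·cosh(ωT) + (ẋ₀/ω)·sinh(ωT) ⇒ p·(1 − cosh) = x(T) − x₀·cosh − (ẋ₀/ω)·sinh
numerator   = 0.3164 − (-0.0159)·2.647469 − (0.0318/2.9945)·2.451345 = 0.332463
denominator = 1 − 2.647469 = -1.647469
p = 0.332463 / -1.647469 = -0.2018

p = -0.2018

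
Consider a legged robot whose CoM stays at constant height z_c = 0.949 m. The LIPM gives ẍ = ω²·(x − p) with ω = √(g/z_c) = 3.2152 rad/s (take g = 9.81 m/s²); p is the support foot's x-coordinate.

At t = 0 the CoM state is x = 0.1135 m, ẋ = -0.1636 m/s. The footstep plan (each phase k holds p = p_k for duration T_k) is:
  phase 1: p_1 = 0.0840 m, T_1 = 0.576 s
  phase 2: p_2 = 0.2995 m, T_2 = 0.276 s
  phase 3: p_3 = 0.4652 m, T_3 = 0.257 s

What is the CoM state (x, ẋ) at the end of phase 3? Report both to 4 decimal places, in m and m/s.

phase 1: p=0.0840, T=0.576, ωT=1.851955, cosh=3.264598, sinh=3.107668; start (x,ẋ)=(0.113500, -0.163600) → end (x,ẋ)=(0.022177, -0.239331)
phase 2: p=0.2995, T=0.276, ωT=0.887395, cosh=1.420261, sinh=1.008534; start (x,ẋ)=(0.022177, -0.239331) → end (x,ẋ)=(-0.169443, -1.239170)
phase 3: p=0.4652, T=0.257, ωT=0.826306, cosh=1.361263, sinh=0.923600; start (x,ẋ)=(-0.169443, -1.239170) → end (x,ẋ)=(-0.754681, -3.571448)

x = -0.7547, ẋ = -3.5714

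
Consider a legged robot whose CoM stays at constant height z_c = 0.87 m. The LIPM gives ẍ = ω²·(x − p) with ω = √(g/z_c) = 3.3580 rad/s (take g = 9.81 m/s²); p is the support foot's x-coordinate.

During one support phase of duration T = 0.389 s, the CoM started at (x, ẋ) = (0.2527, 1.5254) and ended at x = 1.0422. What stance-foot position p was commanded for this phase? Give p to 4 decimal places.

p = 0.2401

ωT = 3.3580·0.389 = 1.306262; cosh(ωT) = 1.981588, sinh(ωT) = 1.710758
x(T) = p + (x₀−p)·cosh(ωT) + (ẋ₀/ω)·sinh(ωT) ⇒ p·(1 − cosh) = x(T) − x₀·cosh − (ẋ₀/ω)·sinh
numerator   = 1.0422 − (0.2527)·1.981588 − (1.5254/3.3580)·1.710758 = -0.235674
denominator = 1 − 1.981588 = -0.981588
p = -0.235674 / -0.981588 = 0.2401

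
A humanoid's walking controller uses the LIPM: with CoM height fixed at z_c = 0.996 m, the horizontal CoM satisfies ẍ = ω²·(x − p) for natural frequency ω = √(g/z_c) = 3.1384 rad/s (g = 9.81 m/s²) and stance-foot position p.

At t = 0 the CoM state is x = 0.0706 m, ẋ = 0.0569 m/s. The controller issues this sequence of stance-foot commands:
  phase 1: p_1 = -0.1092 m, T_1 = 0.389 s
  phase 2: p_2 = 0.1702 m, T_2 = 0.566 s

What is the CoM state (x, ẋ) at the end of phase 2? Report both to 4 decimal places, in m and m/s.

x = 1.3074, ẋ = 3.6920

phase 1: p=-0.1092, T=0.389, ωT=1.220838, cosh=1.842505, sinh=1.547522; start (x,ẋ)=(0.070600, 0.056900) → end (x,ẋ)=(0.250139, 0.978081)
phase 2: p=0.1702, T=0.566, ωT=1.776334, cosh=3.038709, sinh=2.869451; start (x,ẋ)=(0.250139, 0.978081) → end (x,ẋ)=(1.307375, 3.691994)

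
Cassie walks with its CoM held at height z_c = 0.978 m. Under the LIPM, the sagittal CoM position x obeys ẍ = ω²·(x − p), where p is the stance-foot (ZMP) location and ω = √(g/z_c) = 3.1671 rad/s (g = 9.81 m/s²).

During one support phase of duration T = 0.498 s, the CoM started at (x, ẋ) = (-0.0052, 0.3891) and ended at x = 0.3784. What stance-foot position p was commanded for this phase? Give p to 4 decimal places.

ωT = 3.1671·0.498 = 1.577216; cosh(ωT) = 2.524003, sinh(ωT) = 2.317454
x(T) = p + (x₀−p)·cosh(ωT) + (ẋ₀/ω)·sinh(ωT) ⇒ p·(1 − cosh) = x(T) − x₀·cosh − (ẋ₀/ω)·sinh
numerator   = 0.3784 − (-0.0052)·2.524003 − (0.3891/3.1671)·2.317454 = 0.106810
denominator = 1 − 2.524003 = -1.524003
p = 0.106810 / -1.524003 = -0.0701

p = -0.0701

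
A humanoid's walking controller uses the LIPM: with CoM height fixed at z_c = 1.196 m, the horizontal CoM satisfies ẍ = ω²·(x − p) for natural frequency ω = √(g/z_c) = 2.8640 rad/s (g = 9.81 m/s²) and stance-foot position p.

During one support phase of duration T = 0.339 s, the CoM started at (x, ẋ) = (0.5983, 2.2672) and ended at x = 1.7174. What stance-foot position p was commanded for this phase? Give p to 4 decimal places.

p = 0.1588

ωT = 2.8640·0.339 = 0.970896; cosh(ωT) = 1.509526, sinh(ωT) = 1.130783
x(T) = p + (x₀−p)·cosh(ωT) + (ẋ₀/ω)·sinh(ωT) ⇒ p·(1 − cosh) = x(T) − x₀·cosh − (ẋ₀/ω)·sinh
numerator   = 1.7174 − (0.5983)·1.509526 − (2.2672/2.8640)·1.130783 = -0.080900
denominator = 1 − 1.509526 = -0.509526
p = -0.080900 / -0.509526 = 0.1588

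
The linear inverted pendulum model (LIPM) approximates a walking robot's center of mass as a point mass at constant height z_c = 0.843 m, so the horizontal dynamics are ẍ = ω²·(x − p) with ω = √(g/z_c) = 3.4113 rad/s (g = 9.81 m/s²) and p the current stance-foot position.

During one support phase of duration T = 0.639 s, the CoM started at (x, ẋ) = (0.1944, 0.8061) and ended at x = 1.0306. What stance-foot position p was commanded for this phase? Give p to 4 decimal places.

ωT = 3.4113·0.639 = 2.179821; cosh(ωT) = 4.478891, sinh(ωT) = 4.365829
x(T) = p + (x₀−p)·cosh(ωT) + (ẋ₀/ω)·sinh(ωT) ⇒ p·(1 − cosh) = x(T) − x₀·cosh − (ẋ₀/ω)·sinh
numerator   = 1.0306 − (0.1944)·4.478891 − (0.8061/3.4113)·4.365829 = -0.871754
denominator = 1 − 4.478891 = -3.478891
p = -0.871754 / -3.478891 = 0.2506

p = 0.2506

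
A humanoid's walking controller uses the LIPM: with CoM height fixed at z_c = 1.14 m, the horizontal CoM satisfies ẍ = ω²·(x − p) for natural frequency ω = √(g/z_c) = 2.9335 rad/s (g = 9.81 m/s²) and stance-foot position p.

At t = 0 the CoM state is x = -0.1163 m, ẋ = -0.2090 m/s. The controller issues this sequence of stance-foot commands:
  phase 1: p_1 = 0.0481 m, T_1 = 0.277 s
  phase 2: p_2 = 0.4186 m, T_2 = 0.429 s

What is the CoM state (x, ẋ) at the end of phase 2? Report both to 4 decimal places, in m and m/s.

phase 1: p=0.0481, T=0.277, ωT=0.812580, cosh=1.348713, sinh=0.905001; start (x,ẋ)=(-0.116300, -0.209000) → end (x,ẋ)=(-0.238106, -0.718333)
phase 2: p=0.4186, T=0.429, ωT=1.258471, cosh=1.902062, sinh=1.617975; start (x,ẋ)=(-0.238106, -0.718333) → end (x,ẋ)=(-1.226693, -4.483258)

x = -1.2267, ẋ = -4.4833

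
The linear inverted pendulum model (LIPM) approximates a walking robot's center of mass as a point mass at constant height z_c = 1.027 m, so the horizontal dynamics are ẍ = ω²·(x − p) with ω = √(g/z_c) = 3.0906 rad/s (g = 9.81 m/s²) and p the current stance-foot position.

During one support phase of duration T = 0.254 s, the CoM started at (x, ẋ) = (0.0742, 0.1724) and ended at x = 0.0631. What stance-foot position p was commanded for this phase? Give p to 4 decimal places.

p = 0.2578

ωT = 3.0906·0.254 = 0.785012; cosh(ωT) = 1.324274, sinh(ωT) = 0.868160
x(T) = p + (x₀−p)·cosh(ωT) + (ẋ₀/ω)·sinh(ωT) ⇒ p·(1 − cosh) = x(T) − x₀·cosh − (ẋ₀/ω)·sinh
numerator   = 0.0631 − (0.0742)·1.324274 − (0.1724/3.0906)·0.868160 = -0.083589
denominator = 1 − 1.324274 = -0.324274
p = -0.083589 / -0.324274 = 0.2578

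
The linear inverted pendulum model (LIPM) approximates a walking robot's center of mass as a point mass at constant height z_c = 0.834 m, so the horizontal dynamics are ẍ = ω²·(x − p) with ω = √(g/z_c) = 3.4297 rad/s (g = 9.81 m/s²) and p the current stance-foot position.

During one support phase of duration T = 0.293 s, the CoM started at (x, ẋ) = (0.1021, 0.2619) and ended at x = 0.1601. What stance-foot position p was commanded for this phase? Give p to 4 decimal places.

ωT = 3.4297·0.293 = 1.004902; cosh(ωT) = 1.548860, sinh(ωT) = 1.182780
x(T) = p + (x₀−p)·cosh(ωT) + (ẋ₀/ω)·sinh(ωT) ⇒ p·(1 − cosh) = x(T) − x₀·cosh − (ẋ₀/ω)·sinh
numerator   = 0.1601 − (0.1021)·1.548860 − (0.2619/3.4297)·1.182780 = -0.088358
denominator = 1 − 1.548860 = -0.548860
p = -0.088358 / -0.548860 = 0.1610

p = 0.1610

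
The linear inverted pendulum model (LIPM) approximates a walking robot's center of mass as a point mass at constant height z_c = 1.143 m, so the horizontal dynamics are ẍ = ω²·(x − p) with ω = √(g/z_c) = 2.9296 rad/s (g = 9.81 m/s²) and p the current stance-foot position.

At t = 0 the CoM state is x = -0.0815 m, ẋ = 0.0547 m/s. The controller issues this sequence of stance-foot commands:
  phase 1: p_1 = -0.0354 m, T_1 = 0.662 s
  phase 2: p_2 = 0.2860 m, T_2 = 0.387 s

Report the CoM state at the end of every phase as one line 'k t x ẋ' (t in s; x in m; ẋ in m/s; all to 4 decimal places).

1 0.6620 -0.1354 -0.2658
2 1.0490 -0.5629 -2.1752

phase 1: p=-0.0354, T=0.662, ωT=1.939395, cosh=3.549167, sinh=3.405376; start (x,ẋ)=(-0.081500, 0.054700) → end (x,ẋ)=(-0.135433, -0.265772)
phase 2: p=0.2860, T=0.387, ωT=1.133755, cosh=1.714563, sinh=1.392740; start (x,ẋ)=(-0.135433, -0.265772) → end (x,ẋ)=(-0.562922, -2.175203)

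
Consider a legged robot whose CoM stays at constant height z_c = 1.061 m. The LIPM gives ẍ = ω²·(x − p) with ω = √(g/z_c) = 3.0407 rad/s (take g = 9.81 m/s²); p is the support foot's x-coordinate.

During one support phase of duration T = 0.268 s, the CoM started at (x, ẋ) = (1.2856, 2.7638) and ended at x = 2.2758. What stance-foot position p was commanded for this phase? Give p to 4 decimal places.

ωT = 3.0407·0.268 = 0.814908; cosh(ωT) = 1.350824, sinh(ωT) = 0.908143
x(T) = p + (x₀−p)·cosh(ωT) + (ẋ₀/ω)·sinh(ωT) ⇒ p·(1 − cosh) = x(T) − x₀·cosh − (ẋ₀/ω)·sinh
numerator   = 2.2758 − (1.2856)·1.350824 − (2.7638/3.0407)·0.908143 = -0.286262
denominator = 1 − 1.350824 = -0.350824
p = -0.286262 / -0.350824 = 0.8160

p = 0.8160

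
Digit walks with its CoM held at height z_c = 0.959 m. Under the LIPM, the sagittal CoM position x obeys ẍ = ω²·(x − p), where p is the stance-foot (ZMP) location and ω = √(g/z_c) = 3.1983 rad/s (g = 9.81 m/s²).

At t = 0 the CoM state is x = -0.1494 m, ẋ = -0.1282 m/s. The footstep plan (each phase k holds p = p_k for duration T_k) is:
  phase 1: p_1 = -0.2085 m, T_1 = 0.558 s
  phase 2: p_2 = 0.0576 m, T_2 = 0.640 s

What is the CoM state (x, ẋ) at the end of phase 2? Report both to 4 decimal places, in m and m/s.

phase 1: p=-0.2085, T=0.558, ωT=1.784651, cosh=3.062679, sinh=2.894824; start (x,ẋ)=(-0.149400, -0.128200) → end (x,ẋ)=(-0.143531, 0.154543)
phase 2: p=0.0576, T=0.640, ωT=2.046912, cosh=3.936542, sinh=3.807409; start (x,ẋ)=(-0.143531, 0.154543) → end (x,ẋ)=(-0.550186, -1.840858)

x = -0.5502, ẋ = -1.8409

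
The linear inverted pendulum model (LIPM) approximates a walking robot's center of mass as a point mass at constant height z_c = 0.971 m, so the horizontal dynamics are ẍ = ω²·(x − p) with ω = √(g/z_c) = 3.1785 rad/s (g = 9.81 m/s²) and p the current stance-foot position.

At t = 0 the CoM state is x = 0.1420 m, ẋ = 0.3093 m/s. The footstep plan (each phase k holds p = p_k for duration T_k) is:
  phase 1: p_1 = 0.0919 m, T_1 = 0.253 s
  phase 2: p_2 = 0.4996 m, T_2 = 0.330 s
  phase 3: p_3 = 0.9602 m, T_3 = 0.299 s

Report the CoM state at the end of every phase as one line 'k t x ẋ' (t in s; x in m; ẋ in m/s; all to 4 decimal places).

phase 1: p=0.0919, T=0.253, ωT=0.804161, cosh=1.341141, sinh=0.893678; start (x,ẋ)=(0.142000, 0.309300) → end (x,ẋ)=(0.246055, 0.557127)
phase 2: p=0.4996, T=0.330, ωT=1.048905, cosh=1.602422, sinh=1.252101; start (x,ẋ)=(0.246055, 0.557127) → end (x,ẋ)=(0.312782, -0.116307)
phase 3: p=0.9602, T=0.299, ωT=0.950372, cosh=1.486634, sinh=1.100037; start (x,ẋ)=(0.312782, -0.116307) → end (x,ẋ)=(-0.042526, -2.436580)

1 0.2530 0.2461 0.5571
2 0.5830 0.3128 -0.1163
3 0.8820 -0.0425 -2.4366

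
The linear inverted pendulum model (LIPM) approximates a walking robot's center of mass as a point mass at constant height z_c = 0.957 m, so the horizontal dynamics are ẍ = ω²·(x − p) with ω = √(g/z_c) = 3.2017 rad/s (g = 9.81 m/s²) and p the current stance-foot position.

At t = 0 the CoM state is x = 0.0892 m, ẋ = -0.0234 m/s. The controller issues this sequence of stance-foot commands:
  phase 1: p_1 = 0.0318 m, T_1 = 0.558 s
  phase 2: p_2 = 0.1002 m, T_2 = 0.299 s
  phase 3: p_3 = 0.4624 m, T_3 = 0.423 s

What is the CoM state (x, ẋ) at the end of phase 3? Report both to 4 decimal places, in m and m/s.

x = 0.8746, ẋ = 1.6373

phase 1: p=0.0318, T=0.558, ωT=1.786549, cosh=3.068177, sinh=2.900639; start (x,ẋ)=(0.089200, -0.023400) → end (x,ẋ)=(0.186714, 0.461277)
phase 2: p=0.1002, T=0.299, ωT=0.957308, cosh=1.494300, sinh=1.110376; start (x,ẋ)=(0.186714, 0.461277) → end (x,ẋ)=(0.389452, 0.996851)
phase 3: p=0.4624, T=0.423, ωT=1.354319, cosh=2.066123, sinh=1.808000; start (x,ẋ)=(0.389452, 0.996851) → end (x,ẋ)=(0.874602, 1.637344)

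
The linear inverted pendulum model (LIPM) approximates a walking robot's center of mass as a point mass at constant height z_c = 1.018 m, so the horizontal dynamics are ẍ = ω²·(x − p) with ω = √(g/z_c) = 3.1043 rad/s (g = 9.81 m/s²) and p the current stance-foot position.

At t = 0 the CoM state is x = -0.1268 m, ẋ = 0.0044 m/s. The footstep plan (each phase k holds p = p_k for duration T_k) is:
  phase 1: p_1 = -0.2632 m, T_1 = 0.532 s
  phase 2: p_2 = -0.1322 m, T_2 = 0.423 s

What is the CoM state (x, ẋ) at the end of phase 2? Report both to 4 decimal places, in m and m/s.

phase 1: p=-0.2632, T=0.532, ωT=1.651488, cosh=2.703248, sinh=2.511484; start (x,ẋ)=(-0.126800, 0.004400) → end (x,ẋ)=(0.109083, 1.075323)
phase 2: p=-0.1322, T=0.423, ωT=1.313119, cosh=1.993365, sinh=1.724386; start (x,ẋ)=(0.109083, 1.075323) → end (x,ẋ)=(0.946088, 3.435101)

x = 0.9461, ẋ = 3.4351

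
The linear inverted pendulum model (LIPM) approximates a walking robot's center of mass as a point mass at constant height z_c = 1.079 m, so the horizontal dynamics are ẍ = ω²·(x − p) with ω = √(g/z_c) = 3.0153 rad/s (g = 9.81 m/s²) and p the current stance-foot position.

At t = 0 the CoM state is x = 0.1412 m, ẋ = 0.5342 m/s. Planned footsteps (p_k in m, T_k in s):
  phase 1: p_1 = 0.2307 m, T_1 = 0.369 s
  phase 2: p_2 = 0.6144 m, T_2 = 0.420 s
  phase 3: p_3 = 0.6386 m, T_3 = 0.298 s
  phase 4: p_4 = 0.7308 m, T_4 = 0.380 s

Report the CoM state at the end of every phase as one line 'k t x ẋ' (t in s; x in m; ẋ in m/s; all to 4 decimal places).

phase 1: p=0.2307, T=0.369, ωT=1.112646, cosh=1.685543, sinh=1.356854; start (x,ẋ)=(0.141200, 0.534200) → end (x,ẋ)=(0.320229, 0.534243)
phase 2: p=0.6144, T=0.420, ωT=1.266426, cosh=1.914993, sinh=1.633156; start (x,ẋ)=(0.320229, 0.534243) → end (x,ẋ)=(0.340422, -0.425562)
phase 3: p=0.6386, T=0.298, ωT=0.898559, cosh=1.431609, sinh=1.024453; start (x,ẋ)=(0.340422, -0.425562) → end (x,ẋ)=(0.067141, -1.530319)
phase 4: p=0.7308, T=0.380, ωT=1.145814, cosh=1.731483, sinh=1.413518; start (x,ẋ)=(0.067141, -1.530319) → end (x,ẋ)=(-1.135700, -5.478357)

1 0.3690 0.3202 0.5342
2 0.7890 0.3404 -0.4256
3 1.0870 0.0671 -1.5303
4 1.4670 -1.1357 -5.4784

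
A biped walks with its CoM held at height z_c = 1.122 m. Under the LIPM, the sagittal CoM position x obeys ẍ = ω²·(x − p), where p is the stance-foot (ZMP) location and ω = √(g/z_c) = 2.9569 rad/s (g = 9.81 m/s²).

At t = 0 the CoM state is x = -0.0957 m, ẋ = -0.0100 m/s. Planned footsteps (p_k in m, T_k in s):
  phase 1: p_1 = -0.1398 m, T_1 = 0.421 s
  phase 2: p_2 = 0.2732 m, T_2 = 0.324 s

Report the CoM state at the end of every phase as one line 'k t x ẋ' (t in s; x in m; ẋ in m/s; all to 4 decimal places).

1 0.4210 -0.0623 0.1888
2 0.7450 -0.1574 -0.8202

phase 1: p=-0.1398, T=0.421, ωT=1.244855, cosh=1.880207, sinh=1.592224; start (x,ẋ)=(-0.095700, -0.010000) → end (x,ẋ)=(-0.062268, 0.188823)
phase 2: p=0.2732, T=0.324, ωT=0.958036, cosh=1.495108, sinh=1.111463; start (x,ẋ)=(-0.062268, 0.188823) → end (x,ẋ)=(-0.157384, -0.820198)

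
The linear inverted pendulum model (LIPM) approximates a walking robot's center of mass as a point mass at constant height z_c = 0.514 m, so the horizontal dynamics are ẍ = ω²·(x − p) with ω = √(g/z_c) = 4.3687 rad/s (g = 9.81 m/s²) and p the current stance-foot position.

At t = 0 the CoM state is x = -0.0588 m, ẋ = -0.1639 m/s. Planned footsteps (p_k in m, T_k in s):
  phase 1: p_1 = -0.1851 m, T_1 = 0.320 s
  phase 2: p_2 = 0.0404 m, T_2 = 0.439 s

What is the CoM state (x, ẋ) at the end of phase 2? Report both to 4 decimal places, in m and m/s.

x = 0.4822, ẋ = 2.0488

phase 1: p=-0.1851, T=0.320, ωT=1.397984, cosh=2.147064, sinh=1.899969; start (x,ẋ)=(-0.058800, -0.163900) → end (x,ẋ)=(0.014793, 0.696436)
phase 2: p=0.0404, T=0.439, ωT=1.917859, cosh=3.476647, sinh=3.329726; start (x,ẋ)=(0.014793, 0.696436) → end (x,ẋ)=(0.482182, 2.048772)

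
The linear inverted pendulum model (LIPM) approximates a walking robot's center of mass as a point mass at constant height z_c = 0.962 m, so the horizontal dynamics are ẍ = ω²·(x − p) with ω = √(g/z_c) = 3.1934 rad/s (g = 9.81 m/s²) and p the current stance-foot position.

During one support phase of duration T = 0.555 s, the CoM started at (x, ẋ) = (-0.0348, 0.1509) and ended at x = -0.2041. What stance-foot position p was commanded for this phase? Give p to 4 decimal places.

ωT = 3.1934·0.555 = 1.772337; cosh(ωT) = 3.027262, sinh(ωT) = 2.857327
x(T) = p + (x₀−p)·cosh(ωT) + (ẋ₀/ω)·sinh(ωT) ⇒ p·(1 − cosh) = x(T) − x₀·cosh − (ẋ₀/ω)·sinh
numerator   = -0.2041 − (-0.0348)·3.027262 − (0.1509/3.1934)·2.857327 = -0.233771
denominator = 1 − 3.027262 = -2.027262
p = -0.233771 / -2.027262 = 0.1153

p = 0.1153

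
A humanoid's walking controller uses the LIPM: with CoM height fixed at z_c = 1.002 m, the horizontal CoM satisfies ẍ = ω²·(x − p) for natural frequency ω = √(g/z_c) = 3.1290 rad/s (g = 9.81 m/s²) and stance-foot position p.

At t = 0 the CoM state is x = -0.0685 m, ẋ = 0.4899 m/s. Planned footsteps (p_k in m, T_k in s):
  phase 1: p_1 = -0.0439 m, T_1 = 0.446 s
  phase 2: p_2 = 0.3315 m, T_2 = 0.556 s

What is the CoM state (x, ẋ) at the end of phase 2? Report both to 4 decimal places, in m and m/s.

x = 0.7428, ẋ = 1.5178

phase 1: p=-0.0439, T=0.446, ωT=1.395534, cosh=2.142415, sinh=1.894715; start (x,ẋ)=(-0.068500, 0.489900) → end (x,ẋ)=(0.200047, 0.903727)
phase 2: p=0.3315, T=0.556, ωT=1.739724, cosh=2.935670, sinh=2.760101; start (x,ẋ)=(0.200047, 0.903727) → end (x,ẋ)=(0.742779, 1.517772)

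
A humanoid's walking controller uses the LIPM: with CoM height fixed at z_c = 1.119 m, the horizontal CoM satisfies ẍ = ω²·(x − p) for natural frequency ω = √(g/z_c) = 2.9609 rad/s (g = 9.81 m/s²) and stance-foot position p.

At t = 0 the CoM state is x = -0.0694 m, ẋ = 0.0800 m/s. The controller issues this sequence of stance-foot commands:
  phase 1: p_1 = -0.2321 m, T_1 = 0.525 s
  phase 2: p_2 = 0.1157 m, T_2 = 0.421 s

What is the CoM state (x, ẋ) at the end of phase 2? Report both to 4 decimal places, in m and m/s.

x = 1.0265, ẋ = 2.9683

phase 1: p=-0.2321, T=0.525, ωT=1.554473, cosh=2.471945, sinh=2.260644; start (x,ẋ)=(-0.069400, 0.080000) → end (x,ẋ)=(0.231165, 1.286795)
phase 2: p=0.1157, T=0.421, ωT=1.246539, cosh=1.882891, sinh=1.595393; start (x,ẋ)=(0.231165, 1.286795) → end (x,ẋ)=(1.026460, 2.968329)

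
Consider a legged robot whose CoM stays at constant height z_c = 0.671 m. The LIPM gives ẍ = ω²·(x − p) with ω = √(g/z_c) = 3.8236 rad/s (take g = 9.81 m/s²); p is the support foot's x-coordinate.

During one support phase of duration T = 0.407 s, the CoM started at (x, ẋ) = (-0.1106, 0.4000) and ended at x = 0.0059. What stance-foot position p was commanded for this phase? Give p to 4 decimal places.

p = -0.0290

ωT = 3.8236·0.407 = 1.556205; cosh(ωT) = 2.475866, sinh(ωT) = 2.264931
x(T) = p + (x₀−p)·cosh(ωT) + (ẋ₀/ω)·sinh(ωT) ⇒ p·(1 − cosh) = x(T) − x₀·cosh − (ẋ₀/ω)·sinh
numerator   = 0.0059 − (-0.1106)·2.475866 − (0.4000/3.8236)·2.264931 = 0.042789
denominator = 1 − 2.475866 = -1.475866
p = 0.042789 / -1.475866 = -0.0290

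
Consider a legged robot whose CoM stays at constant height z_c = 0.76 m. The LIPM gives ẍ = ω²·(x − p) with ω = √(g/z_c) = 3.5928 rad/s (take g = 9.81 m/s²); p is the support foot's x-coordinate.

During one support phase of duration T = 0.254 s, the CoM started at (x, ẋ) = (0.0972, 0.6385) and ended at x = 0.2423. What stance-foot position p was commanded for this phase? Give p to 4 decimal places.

ωT = 3.5928·0.254 = 0.912571; cosh(ωT) = 1.446105, sinh(ωT) = 1.044614
x(T) = p + (x₀−p)·cosh(ωT) + (ẋ₀/ω)·sinh(ωT) ⇒ p·(1 − cosh) = x(T) − x₀·cosh − (ẋ₀/ω)·sinh
numerator   = 0.2423 − (0.0972)·1.446105 − (0.6385/3.5928)·1.044614 = -0.083907
denominator = 1 − 1.446105 = -0.446105
p = -0.083907 / -0.446105 = 0.1881

p = 0.1881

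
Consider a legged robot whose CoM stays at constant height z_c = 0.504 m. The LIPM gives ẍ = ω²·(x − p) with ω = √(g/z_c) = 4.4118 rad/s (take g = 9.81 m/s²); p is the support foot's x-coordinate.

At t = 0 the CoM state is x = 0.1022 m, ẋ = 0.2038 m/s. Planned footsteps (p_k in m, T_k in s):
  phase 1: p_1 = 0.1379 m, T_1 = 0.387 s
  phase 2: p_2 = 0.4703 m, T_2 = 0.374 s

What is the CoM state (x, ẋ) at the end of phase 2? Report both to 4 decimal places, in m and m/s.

phase 1: p=0.1379, T=0.387, ωT=1.707367, cosh=2.847882, sinh=2.666539; start (x,ẋ)=(0.102200, 0.203800) → end (x,ẋ)=(0.159410, 0.160415)
phase 2: p=0.4703, T=0.374, ωT=1.650013, cosh=2.699548, sinh=2.507501; start (x,ẋ)=(0.159410, 0.160415) → end (x,ẋ)=(-0.277790, -3.006206)

x = -0.2778, ẋ = -3.0062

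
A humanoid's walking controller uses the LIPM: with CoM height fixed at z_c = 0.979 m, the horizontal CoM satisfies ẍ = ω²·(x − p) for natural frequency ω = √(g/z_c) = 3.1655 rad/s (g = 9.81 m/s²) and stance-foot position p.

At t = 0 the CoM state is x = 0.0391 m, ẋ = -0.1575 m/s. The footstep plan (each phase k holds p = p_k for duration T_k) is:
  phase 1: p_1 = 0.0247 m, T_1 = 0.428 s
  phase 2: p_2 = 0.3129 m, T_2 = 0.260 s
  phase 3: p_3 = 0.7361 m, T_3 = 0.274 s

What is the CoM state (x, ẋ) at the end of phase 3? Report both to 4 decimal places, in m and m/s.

phase 1: p=0.0247, T=0.428, ωT=1.354834, cosh=2.067054, sinh=1.809064; start (x,ẋ)=(0.039100, -0.157500) → end (x,ẋ)=(-0.035545, -0.243098)
phase 2: p=0.3129, T=0.260, ωT=0.823030, cosh=1.358245, sinh=0.919145; start (x,ẋ)=(-0.035545, -0.243098) → end (x,ẋ)=(-0.230960, -1.344006)
phase 3: p=0.7361, T=0.274, ωT=0.867347, cosh=1.400326, sinh=0.980261; start (x,ẋ)=(-0.230960, -1.344006) → end (x,ẋ)=(-1.034297, -4.882848)

x = -1.0343, ẋ = -4.8828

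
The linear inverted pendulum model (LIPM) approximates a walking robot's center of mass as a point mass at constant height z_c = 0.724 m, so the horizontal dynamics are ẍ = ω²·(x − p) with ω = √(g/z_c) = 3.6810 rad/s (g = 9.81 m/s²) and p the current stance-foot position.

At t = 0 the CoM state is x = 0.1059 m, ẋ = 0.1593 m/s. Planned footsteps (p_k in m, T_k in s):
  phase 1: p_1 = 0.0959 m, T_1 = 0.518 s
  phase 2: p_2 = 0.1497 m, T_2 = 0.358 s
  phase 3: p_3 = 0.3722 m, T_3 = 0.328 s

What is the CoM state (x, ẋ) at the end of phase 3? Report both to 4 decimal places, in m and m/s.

x = 1.8685, ẋ = 5.7701

phase 1: p=0.0959, T=0.518, ωT=1.906758, cosh=3.439896, sinh=3.291335; start (x,ẋ)=(0.105900, 0.159300) → end (x,ẋ)=(0.272736, 0.669129)
phase 2: p=0.1497, T=0.358, ωT=1.317798, cosh=2.001456, sinh=1.733732; start (x,ẋ)=(0.272736, 0.669129) → end (x,ẋ)=(0.711107, 2.124430)
phase 3: p=0.3722, T=0.328, ωT=1.207368, cosh=1.821827, sinh=1.522843; start (x,ẋ)=(0.711107, 2.124430) → end (x,ẋ)=(1.868514, 5.770116)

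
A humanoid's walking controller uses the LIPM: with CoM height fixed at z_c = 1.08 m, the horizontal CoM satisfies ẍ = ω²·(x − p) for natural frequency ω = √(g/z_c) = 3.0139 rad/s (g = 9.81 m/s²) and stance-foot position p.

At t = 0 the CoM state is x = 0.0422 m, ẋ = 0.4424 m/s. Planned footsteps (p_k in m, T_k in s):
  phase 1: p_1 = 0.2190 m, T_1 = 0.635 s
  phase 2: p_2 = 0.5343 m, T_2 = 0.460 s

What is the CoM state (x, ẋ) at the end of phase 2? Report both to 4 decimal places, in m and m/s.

phase 1: p=0.2190, T=0.635, ωT=1.913827, cosh=3.463247, sinh=3.315732; start (x,ẋ)=(0.042200, 0.442400) → end (x,ẋ)=(0.093403, -0.234672)
phase 2: p=0.5343, T=0.460, ωT=1.386394, cosh=2.125187, sinh=1.875212; start (x,ẋ)=(0.093403, -0.234672) → end (x,ẋ)=(-0.548699, -2.990541)

x = -0.5487, ẋ = -2.9905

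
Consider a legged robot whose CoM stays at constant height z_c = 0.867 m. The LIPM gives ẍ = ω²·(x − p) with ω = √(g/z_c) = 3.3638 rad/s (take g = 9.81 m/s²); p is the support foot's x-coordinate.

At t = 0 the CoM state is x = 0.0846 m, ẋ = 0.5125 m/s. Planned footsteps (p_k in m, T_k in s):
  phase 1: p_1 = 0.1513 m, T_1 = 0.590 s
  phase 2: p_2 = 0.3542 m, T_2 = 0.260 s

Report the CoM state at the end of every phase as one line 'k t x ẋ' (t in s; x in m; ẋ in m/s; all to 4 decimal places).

1 0.5900 0.4479 1.0989
2 0.8500 0.8096 1.8588

phase 1: p=0.1513, T=0.590, ωT=1.984642, cosh=3.706936, sinh=3.569506; start (x,ẋ)=(0.084600, 0.512500) → end (x,ẋ)=(0.447888, 1.098931)
phase 2: p=0.3542, T=0.260, ωT=0.874588, cosh=1.407460, sinh=0.990427; start (x,ẋ)=(0.447888, 1.098931) → end (x,ẋ)=(0.809628, 1.858833)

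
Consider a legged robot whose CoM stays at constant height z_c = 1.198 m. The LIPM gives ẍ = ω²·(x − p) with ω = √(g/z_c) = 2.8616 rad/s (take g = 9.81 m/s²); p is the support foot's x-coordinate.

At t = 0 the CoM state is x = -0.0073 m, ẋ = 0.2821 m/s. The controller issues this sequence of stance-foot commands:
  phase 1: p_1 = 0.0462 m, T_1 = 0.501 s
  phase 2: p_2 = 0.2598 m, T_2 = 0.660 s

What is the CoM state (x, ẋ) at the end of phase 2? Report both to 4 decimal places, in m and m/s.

x = 0.1598, ẋ = -0.1779

phase 1: p=0.0462, T=0.501, ωT=1.433662, cosh=2.216231, sinh=1.977797; start (x,ẋ)=(-0.007300, 0.282100) → end (x,ẋ)=(0.122605, 0.322407)
phase 2: p=0.2598, T=0.660, ωT=1.888656, cosh=3.380877, sinh=3.229602; start (x,ẋ)=(0.122605, 0.322407) → end (x,ẋ)=(0.159830, -0.177913)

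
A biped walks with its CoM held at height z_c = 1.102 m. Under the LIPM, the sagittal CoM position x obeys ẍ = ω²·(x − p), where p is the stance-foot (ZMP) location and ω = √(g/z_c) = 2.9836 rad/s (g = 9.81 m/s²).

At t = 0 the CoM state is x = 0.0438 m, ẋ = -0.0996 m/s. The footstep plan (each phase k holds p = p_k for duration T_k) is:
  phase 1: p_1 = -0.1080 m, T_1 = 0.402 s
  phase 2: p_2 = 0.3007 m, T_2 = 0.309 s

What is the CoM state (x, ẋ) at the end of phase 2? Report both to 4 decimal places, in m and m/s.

x = 0.2107, ẋ = 0.1502

phase 1: p=-0.1080, T=0.402, ωT=1.199407, cosh=1.809761, sinh=1.508388; start (x,ẋ)=(0.043800, -0.099600) → end (x,ẋ)=(0.116368, 0.502913)
phase 2: p=0.3007, T=0.309, ωT=0.921932, cosh=1.455947, sinh=1.058197; start (x,ẋ)=(0.116368, 0.502913) → end (x,ẋ)=(0.210691, 0.150234)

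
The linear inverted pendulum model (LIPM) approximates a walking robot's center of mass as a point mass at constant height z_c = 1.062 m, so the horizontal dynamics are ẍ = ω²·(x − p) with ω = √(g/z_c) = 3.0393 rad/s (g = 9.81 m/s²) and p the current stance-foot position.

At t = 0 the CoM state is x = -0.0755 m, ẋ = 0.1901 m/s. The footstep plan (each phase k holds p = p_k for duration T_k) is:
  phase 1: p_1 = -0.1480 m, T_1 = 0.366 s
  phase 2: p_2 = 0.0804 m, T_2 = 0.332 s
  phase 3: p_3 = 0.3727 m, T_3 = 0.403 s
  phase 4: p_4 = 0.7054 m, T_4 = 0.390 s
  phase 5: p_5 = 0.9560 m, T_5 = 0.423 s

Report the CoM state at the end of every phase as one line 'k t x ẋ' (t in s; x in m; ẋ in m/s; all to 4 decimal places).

1 0.3660 0.0590 0.6192
2 0.6980 0.2895 0.8849
3 1.1010 0.6715 1.2425
4 1.4910 1.2511 2.0698
5 1.9140 2.6680 5.5275

phase 1: p=-0.1480, T=0.366, ωT=1.112384, cosh=1.685187, sinh=1.356413; start (x,ẋ)=(-0.075500, 0.190100) → end (x,ẋ)=(0.059016, 0.619239)
phase 2: p=0.0804, T=0.332, ωT=1.009048, cosh=1.553777, sinh=1.189211; start (x,ẋ)=(0.059016, 0.619239) → end (x,ẋ)=(0.289468, 0.884869)
phase 3: p=0.3727, T=0.403, ωT=1.224838, cosh=1.848710, sinh=1.554904; start (x,ẋ)=(0.289468, 0.884869) → end (x,ẋ)=(0.671528, 1.242529)
phase 4: p=0.7054, T=0.390, ωT=1.185327, cosh=1.788701, sinh=1.483055; start (x,ẋ)=(0.671528, 1.242529) → end (x,ẋ)=(1.251116, 2.069836)
phase 5: p=0.9560, T=0.423, ωT=1.285624, cosh=1.946701, sinh=1.670223; start (x,ẋ)=(1.251116, 2.069836) → end (x,ẋ)=(2.667965, 5.527454)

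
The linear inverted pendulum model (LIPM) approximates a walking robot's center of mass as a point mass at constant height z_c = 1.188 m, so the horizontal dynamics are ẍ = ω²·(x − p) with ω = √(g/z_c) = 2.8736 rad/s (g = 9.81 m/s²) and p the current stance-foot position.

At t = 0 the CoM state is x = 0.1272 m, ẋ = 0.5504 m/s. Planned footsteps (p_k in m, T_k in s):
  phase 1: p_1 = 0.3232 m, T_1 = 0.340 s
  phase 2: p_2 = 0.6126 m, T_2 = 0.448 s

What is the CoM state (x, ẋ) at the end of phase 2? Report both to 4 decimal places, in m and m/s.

phase 1: p=0.3232, T=0.340, ωT=0.977024, cosh=1.516484, sinh=1.140054; start (x,ẋ)=(0.127200, 0.550400) → end (x,ẋ)=(0.244331, 0.192565)
phase 2: p=0.6126, T=0.448, ωT=1.287373, cosh=1.949625, sinh=1.673630; start (x,ẋ)=(0.244331, 0.192565) → end (x,ẋ)=(0.006767, -1.395700)

x = 0.0068, ẋ = -1.3957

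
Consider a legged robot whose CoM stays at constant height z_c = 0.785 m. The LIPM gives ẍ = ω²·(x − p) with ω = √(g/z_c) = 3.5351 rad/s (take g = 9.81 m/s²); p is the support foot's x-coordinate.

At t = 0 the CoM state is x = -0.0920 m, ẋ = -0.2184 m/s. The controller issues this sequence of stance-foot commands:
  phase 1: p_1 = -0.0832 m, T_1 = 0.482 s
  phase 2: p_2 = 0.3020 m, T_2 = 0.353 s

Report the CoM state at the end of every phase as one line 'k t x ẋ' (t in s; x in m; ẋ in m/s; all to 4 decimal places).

phase 1: p=-0.0832, T=0.482, ωT=1.703918, cosh=2.838703, sinh=2.656734; start (x,ẋ)=(-0.092000, -0.218400) → end (x,ẋ)=(-0.272315, -0.702621)
phase 2: p=0.3020, T=0.353, ωT=1.247890, cosh=1.885049, sinh=1.597939; start (x,ẋ)=(-0.272315, -0.702621) → end (x,ẋ)=(-1.098210, -4.568705)

1 0.4820 -0.2723 -0.7026
2 0.8350 -1.0982 -4.5687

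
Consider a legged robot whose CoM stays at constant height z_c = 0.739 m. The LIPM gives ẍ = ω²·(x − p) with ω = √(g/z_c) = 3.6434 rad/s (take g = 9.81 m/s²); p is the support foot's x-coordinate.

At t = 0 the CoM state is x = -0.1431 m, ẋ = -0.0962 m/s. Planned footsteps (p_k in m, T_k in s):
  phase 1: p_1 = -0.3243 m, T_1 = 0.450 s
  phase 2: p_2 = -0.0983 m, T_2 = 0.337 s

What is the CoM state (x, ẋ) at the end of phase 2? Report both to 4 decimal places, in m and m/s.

x = 0.8502, ẋ = 3.6540

phase 1: p=-0.3243, T=0.450, ωT=1.639530, cosh=2.673409, sinh=2.479338; start (x,ẋ)=(-0.143100, -0.096200) → end (x,ẋ)=(0.094658, 1.379637)
phase 2: p=-0.0983, T=0.337, ωT=1.227826, cosh=1.853364, sinh=1.560435; start (x,ẋ)=(0.094658, 1.379637) → end (x,ẋ)=(0.850207, 3.653990)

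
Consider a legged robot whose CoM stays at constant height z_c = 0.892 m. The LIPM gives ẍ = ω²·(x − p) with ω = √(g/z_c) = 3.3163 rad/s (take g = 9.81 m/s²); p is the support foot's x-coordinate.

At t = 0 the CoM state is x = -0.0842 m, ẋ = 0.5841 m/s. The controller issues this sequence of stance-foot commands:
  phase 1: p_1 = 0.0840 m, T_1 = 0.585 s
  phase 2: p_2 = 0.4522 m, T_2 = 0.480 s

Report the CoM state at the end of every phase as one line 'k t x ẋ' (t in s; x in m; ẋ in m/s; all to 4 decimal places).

1 0.5850 0.0869 0.1736
2 1.0650 -0.3592 -2.4088

phase 1: p=0.0840, T=0.585, ωT=1.940035, cosh=3.551348, sinh=3.407650; start (x,ẋ)=(-0.084200, 0.584100) → end (x,ẋ)=(0.086853, 0.173550)
phase 2: p=0.4522, T=0.480, ωT=1.591824, cosh=2.558128, sinh=2.354574; start (x,ẋ)=(0.086853, 0.173550) → end (x,ẋ)=(-0.359185, -2.408842)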